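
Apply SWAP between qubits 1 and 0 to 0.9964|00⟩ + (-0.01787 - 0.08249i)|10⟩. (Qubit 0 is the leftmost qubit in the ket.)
0.9964|00⟩ + (-0.01787 - 0.08249i)|01⟩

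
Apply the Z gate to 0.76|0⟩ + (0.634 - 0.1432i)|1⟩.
0.76|0⟩ + (-0.634 + 0.1432i)|1⟩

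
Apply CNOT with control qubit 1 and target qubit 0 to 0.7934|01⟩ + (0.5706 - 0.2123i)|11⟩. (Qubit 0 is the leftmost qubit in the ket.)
(0.5706 - 0.2123i)|01⟩ + 0.7934|11⟩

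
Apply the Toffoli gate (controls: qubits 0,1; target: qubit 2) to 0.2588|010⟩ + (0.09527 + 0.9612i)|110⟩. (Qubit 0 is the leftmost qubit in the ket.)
0.2588|010⟩ + (0.09527 + 0.9612i)|111⟩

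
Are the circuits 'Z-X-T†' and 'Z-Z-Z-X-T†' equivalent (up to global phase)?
Yes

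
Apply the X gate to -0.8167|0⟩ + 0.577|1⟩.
0.577|0⟩ - 0.8167|1⟩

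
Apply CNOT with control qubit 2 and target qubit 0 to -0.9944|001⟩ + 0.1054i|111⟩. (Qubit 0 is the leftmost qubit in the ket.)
0.1054i|011⟩ - 0.9944|101⟩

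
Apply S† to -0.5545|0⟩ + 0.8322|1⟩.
-0.5545|0⟩ - 0.8322i|1⟩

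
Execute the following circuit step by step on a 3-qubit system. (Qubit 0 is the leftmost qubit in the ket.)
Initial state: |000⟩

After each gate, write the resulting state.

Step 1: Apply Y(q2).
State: i|001⟩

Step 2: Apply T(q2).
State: (-1/√2 + (1/√2)i)|001⟩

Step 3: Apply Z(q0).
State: (-1/√2 + (1/√2)i)|001⟩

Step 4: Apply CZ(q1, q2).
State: (-1/√2 + (1/√2)i)|001⟩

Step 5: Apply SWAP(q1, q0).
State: (-1/√2 + (1/√2)i)|001⟩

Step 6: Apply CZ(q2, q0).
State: (-1/√2 + (1/√2)i)|001⟩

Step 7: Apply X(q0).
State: (-1/√2 + (1/√2)i)|101⟩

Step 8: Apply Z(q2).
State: (1/√2 - (1/√2)i)|101⟩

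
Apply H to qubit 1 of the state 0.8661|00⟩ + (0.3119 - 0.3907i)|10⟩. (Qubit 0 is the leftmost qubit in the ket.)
0.6124|00⟩ + 0.6124|01⟩ + (0.2205 - 0.2763i)|10⟩ + (0.2205 - 0.2763i)|11⟩

H on qubit 1 mixes each pair of kets that differ only in qubit 1: amplitudes (a, b) of (|…0…⟩, |…1…⟩) become ((a + b)/√2, (a − b)/√2). Kets absent from the input have amplitude 0.
(|00⟩, |01⟩): (a, b) = (0.8661, 0) → (0.6124, 0.6124)
(|10⟩, |11⟩): (a, b) = ((0.3119 - 0.3907i), 0) → ((0.2205 - 0.2763i), (0.2205 - 0.2763i))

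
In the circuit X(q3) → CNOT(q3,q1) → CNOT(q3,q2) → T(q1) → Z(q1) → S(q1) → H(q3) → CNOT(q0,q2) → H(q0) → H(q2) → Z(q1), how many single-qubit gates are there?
8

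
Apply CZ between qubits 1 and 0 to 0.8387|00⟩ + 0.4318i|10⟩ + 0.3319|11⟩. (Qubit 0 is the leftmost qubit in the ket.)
0.8387|00⟩ + 0.4318i|10⟩ - 0.3319|11⟩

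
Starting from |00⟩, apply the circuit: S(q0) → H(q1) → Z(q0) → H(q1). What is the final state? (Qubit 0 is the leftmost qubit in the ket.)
|00⟩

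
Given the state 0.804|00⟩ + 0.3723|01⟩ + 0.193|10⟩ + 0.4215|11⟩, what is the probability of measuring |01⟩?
0.1386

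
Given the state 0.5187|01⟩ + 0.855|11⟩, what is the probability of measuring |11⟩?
0.731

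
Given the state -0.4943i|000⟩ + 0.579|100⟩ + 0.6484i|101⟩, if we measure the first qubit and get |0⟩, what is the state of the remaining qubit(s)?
-i|00⟩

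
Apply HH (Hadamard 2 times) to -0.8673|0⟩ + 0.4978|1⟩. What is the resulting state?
-0.8673|0⟩ + 0.4978|1⟩

H² = I, so an even number of Hadamards cancels: H^2 = I and the state is unchanged.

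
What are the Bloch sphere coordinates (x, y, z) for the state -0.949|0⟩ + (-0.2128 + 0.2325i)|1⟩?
(0.4039, -0.4413, 0.8013)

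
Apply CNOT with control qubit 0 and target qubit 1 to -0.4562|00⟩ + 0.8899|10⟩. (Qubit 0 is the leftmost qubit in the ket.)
-0.4562|00⟩ + 0.8899|11⟩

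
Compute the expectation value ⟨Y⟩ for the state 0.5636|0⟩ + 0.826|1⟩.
0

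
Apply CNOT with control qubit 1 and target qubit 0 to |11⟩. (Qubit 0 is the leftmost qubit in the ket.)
|01⟩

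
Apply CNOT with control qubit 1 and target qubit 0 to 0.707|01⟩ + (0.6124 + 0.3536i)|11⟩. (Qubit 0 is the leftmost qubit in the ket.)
(0.6124 + 0.3536i)|01⟩ + 0.707|11⟩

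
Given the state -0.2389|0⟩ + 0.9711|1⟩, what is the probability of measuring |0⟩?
0.05707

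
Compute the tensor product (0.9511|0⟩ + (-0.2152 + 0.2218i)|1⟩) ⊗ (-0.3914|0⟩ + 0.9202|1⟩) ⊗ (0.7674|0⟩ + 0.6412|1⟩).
-0.2857|000⟩ - 0.2387|001⟩ + 0.6716|010⟩ + 0.5612|011⟩ + (0.06464 - 0.06662i)|100⟩ + (0.05401 - 0.05566i)|101⟩ + (-0.152 + 0.1566i)|110⟩ + (-0.127 + 0.1309i)|111⟩

amp(|b₁b₂…⟩) = product of the factor amplitudes for bits b₁, b₂, …; only kets whose every factor amplitude is nonzero survive.
|000⟩: (0.9511)(-0.3914)(0.7674) = -0.2857
|001⟩: (0.9511)(-0.3914)(0.6412) = -0.2387
|010⟩: (0.9511)(0.9202)(0.7674) = 0.6716
|011⟩: (0.9511)(0.9202)(0.6412) = 0.5612
|100⟩: (-0.2152 + 0.2218i)(-0.3914)(0.7674) = (0.06464 - 0.06662i)
|101⟩: (-0.2152 + 0.2218i)(-0.3914)(0.6412) = (0.05401 - 0.05566i)
|110⟩: (-0.2152 + 0.2218i)(0.9202)(0.7674) = (-0.152 + 0.1566i)
|111⟩: (-0.2152 + 0.2218i)(0.9202)(0.6412) = (-0.127 + 0.1309i)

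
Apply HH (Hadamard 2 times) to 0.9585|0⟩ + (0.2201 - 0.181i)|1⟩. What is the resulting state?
0.9585|0⟩ + (0.2201 - 0.181i)|1⟩

H² = I, so an even number of Hadamards cancels: H^2 = I and the state is unchanged.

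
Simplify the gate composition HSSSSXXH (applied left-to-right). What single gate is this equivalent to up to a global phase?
I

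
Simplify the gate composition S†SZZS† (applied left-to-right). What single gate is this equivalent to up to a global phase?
S†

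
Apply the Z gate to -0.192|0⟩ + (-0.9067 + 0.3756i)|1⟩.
-0.192|0⟩ + (0.9067 - 0.3756i)|1⟩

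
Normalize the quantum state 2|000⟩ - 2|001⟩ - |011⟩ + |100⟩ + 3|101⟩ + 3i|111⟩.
1/√7|000⟩ - 1/√7|001⟩ - 0.189|011⟩ + 0.189|100⟩ + 0.5669|101⟩ + 0.5669i|111⟩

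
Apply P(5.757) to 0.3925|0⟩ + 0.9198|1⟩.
0.3925|0⟩ + (0.7954 - 0.462i)|1⟩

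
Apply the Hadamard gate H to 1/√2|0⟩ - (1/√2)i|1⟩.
(1/2 - (1/2)i)|0⟩ + (1/2 + (1/2)i)|1⟩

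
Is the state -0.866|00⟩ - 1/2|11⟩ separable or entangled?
Entangled

Writing the state as a|00⟩ + b|01⟩ + c|10⟩ + d|11⟩, it is a product state iff ad − bc = 0.
Here (a, b, c, d) = (-0.866, 0, 0, -1/2): ad − bc = (-0.866)(-1/2) − (0)(0) = 0.433 ≠ 0, so the state is entangled.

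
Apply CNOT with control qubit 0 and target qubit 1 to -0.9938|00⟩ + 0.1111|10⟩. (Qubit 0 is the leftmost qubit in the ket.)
-0.9938|00⟩ + 0.1111|11⟩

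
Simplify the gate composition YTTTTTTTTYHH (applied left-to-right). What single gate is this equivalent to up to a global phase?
I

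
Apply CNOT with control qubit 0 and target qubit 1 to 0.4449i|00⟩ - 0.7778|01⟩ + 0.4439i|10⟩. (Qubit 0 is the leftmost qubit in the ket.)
0.4449i|00⟩ - 0.7778|01⟩ + 0.4439i|11⟩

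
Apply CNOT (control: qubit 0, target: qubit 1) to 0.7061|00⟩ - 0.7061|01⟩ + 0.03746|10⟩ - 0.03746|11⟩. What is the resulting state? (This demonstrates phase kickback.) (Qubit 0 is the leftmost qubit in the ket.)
0.7061|00⟩ - 0.7061|01⟩ - 0.03746|10⟩ + 0.03746|11⟩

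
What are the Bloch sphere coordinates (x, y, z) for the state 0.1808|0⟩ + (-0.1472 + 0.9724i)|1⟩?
(-0.05323, 0.3516, -0.9345)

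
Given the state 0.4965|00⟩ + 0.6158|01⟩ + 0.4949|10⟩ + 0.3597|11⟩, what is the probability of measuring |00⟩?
0.2465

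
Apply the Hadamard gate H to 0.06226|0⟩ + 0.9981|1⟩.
0.7498|0⟩ - 0.6617|1⟩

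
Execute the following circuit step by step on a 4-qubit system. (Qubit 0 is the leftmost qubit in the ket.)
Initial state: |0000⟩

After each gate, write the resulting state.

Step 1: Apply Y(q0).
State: i|1000⟩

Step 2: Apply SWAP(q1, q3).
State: i|1000⟩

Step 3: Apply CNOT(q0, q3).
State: i|1001⟩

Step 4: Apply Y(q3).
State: |1000⟩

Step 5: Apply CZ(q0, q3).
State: |1000⟩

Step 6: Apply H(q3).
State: 1/√2|1000⟩ + 1/√2|1001⟩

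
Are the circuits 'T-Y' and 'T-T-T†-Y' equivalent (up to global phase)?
Yes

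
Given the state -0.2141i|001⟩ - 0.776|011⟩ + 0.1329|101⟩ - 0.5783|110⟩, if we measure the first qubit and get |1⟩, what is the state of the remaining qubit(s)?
0.224|01⟩ - 0.9746|10⟩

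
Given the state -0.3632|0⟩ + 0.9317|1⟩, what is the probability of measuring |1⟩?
0.8681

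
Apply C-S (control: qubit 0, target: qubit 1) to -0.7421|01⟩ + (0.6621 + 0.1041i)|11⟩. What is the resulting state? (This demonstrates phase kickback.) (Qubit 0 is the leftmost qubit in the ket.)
-0.7421|01⟩ + (-0.1041 + 0.6621i)|11⟩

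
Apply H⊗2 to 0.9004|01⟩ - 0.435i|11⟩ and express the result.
(0.4502 - 0.2175i)|00⟩ + (-0.4502 + 0.2175i)|01⟩ + (0.4502 + 0.2175i)|10⟩ + (-0.4502 - 0.2175i)|11⟩

H⊗2 gives amp(|y⟩) = (1/2) Σ_x (−1)^(x·y) amp(|x⟩), where x·y is the number of positions in which both x and y have a 1.
|00⟩: (0.9004 - 0.435i)/2 = (0.4502 - 0.2175i)
|01⟩: (-0.9004 + 0.435i)/2 = (-0.4502 + 0.2175i)
|10⟩: (0.9004 + 0.435i)/2 = (0.4502 + 0.2175i)
|11⟩: (-0.9004 - 0.435i)/2 = (-0.4502 - 0.2175i)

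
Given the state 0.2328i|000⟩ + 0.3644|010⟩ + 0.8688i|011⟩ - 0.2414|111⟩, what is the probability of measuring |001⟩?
0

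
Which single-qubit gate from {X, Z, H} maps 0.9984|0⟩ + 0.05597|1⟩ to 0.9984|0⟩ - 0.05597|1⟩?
Z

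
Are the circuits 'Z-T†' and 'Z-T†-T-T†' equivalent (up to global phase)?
Yes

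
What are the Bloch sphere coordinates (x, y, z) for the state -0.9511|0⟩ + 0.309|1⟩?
(-0.5878, 0, 0.8091)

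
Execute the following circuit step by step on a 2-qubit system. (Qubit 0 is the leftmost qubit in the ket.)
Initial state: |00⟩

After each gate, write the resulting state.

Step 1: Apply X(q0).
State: |10⟩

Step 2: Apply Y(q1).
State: i|11⟩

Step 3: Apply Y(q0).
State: |01⟩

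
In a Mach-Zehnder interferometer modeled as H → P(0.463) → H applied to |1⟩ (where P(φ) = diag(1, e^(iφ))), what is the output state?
(0.05264 - 0.2233i)|0⟩ + (0.9474 + 0.2233i)|1⟩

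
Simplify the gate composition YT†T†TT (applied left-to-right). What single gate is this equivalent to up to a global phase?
Y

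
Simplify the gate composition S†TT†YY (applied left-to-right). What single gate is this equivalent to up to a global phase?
S†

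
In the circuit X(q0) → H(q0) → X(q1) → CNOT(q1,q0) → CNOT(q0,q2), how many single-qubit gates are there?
3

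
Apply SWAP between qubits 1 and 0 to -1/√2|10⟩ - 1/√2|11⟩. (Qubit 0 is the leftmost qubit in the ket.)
-1/√2|01⟩ - 1/√2|11⟩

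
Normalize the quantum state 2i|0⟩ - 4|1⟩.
(1/√5)i|0⟩ - 0.8944|1⟩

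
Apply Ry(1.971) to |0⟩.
0.5524|0⟩ + 0.8335|1⟩

Ry(1.971) = [[cos(θ/2), −sin(θ/2)], [sin(θ/2), cos(θ/2)]]; θ = 1.971, cos(θ/2) ≈ 0.552446, sin(θ/2) ≈ 0.833548.
With a = amp(|0⟩) = 1 and b = amp(|1⟩) = 0:
new amp(|0⟩) = (0.552446)·a + (-0.833548)·b = 0.5524
new amp(|1⟩) = (0.833548)·a + (0.552446)·b = 0.8335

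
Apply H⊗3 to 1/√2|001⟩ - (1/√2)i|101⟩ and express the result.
(0.25 - 0.25i)|000⟩ + (-0.25 + 0.25i)|001⟩ + (0.25 - 0.25i)|010⟩ + (-0.25 + 0.25i)|011⟩ + (0.25 + 0.25i)|100⟩ + (-0.25 - 0.25i)|101⟩ + (0.25 + 0.25i)|110⟩ + (-0.25 - 0.25i)|111⟩

H⊗3 gives amp(|y⟩) = (1/2√2) Σ_x (−1)^(x·y) amp(|x⟩), where x·y is the number of positions in which both x and y have a 1.
|000⟩: (1/√2 - (1/√2)i)/(2√2) = (0.25 - 0.25i)
|001⟩: (-1/√2 + (1/√2)i)/(2√2) = (-0.25 + 0.25i)
|010⟩: (1/√2 - (1/√2)i)/(2√2) = (0.25 - 0.25i)
|011⟩: (-1/√2 + (1/√2)i)/(2√2) = (-0.25 + 0.25i)
|100⟩: (1/√2 + (1/√2)i)/(2√2) = (0.25 + 0.25i)
|101⟩: (-1/√2 - (1/√2)i)/(2√2) = (-0.25 - 0.25i)
|110⟩: (1/√2 + (1/√2)i)/(2√2) = (0.25 + 0.25i)
|111⟩: (-1/√2 - (1/√2)i)/(2√2) = (-0.25 - 0.25i)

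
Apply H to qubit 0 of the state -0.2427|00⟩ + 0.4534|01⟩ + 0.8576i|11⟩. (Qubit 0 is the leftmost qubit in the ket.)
-0.1716|00⟩ + (0.3206 + 0.6064i)|01⟩ - 0.1716|10⟩ + (0.3206 - 0.6064i)|11⟩

H on qubit 0 mixes each pair of kets that differ only in qubit 0: amplitudes (a, b) of (|…0…⟩, |…1…⟩) become ((a + b)/√2, (a − b)/√2). Kets absent from the input have amplitude 0.
(|00⟩, |10⟩): (a, b) = (-0.2427, 0) → (-0.1716, -0.1716)
(|01⟩, |11⟩): (a, b) = (0.4534, 0.8576i) → ((0.3206 + 0.6064i), (0.3206 - 0.6064i))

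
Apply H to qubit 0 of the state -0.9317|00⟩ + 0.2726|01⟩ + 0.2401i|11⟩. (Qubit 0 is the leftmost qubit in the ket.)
-0.6588|00⟩ + (0.1928 + 0.1698i)|01⟩ - 0.6588|10⟩ + (0.1928 - 0.1698i)|11⟩

H on qubit 0 mixes each pair of kets that differ only in qubit 0: amplitudes (a, b) of (|…0…⟩, |…1…⟩) become ((a + b)/√2, (a − b)/√2). Kets absent from the input have amplitude 0.
(|00⟩, |10⟩): (a, b) = (-0.9317, 0) → (-0.6588, -0.6588)
(|01⟩, |11⟩): (a, b) = (0.2726, 0.2401i) → ((0.1928 + 0.1698i), (0.1928 - 0.1698i))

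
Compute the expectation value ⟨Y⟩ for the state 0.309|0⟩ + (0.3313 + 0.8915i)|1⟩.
0.5509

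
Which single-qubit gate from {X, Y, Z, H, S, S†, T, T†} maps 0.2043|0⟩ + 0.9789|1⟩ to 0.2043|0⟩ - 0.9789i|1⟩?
S†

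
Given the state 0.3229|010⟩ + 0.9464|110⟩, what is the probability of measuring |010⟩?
0.1043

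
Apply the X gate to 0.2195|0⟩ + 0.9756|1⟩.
0.9756|0⟩ + 0.2195|1⟩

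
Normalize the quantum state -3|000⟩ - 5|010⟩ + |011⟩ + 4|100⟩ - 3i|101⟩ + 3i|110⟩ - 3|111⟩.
-0.3397|000⟩ - 0.5661|010⟩ + 0.1132|011⟩ + 0.4529|100⟩ - 0.3397i|101⟩ + 0.3397i|110⟩ - 0.3397|111⟩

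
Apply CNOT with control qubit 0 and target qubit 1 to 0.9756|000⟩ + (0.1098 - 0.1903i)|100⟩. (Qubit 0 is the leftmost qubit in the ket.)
0.9756|000⟩ + (0.1098 - 0.1903i)|110⟩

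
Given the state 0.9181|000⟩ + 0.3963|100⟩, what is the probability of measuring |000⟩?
0.8429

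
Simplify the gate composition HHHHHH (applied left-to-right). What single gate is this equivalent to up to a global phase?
I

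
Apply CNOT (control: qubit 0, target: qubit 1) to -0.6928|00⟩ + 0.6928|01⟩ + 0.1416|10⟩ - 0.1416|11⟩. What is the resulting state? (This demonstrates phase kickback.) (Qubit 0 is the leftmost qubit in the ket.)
-0.6928|00⟩ + 0.6928|01⟩ - 0.1416|10⟩ + 0.1416|11⟩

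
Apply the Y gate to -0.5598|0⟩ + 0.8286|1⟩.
-0.8286i|0⟩ - 0.5598i|1⟩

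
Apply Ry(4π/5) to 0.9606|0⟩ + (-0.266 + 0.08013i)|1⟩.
(0.5498 - 0.07621i)|0⟩ + (0.8314 + 0.02476i)|1⟩

Ry(4π/5) = [[cos(θ/2), −sin(θ/2)], [sin(θ/2), cos(θ/2)]]; θ = 4π/5, cos(θ/2) ≈ 0.309017, sin(θ/2) ≈ 0.951057.
With a = amp(|0⟩) = 0.9606 and b = amp(|1⟩) = (-0.266 + 0.08013i):
new amp(|0⟩) = (0.309017)·a + (-0.951057)·b = (0.5498 - 0.07621i)
new amp(|1⟩) = (0.951057)·a + (0.309017)·b = (0.8314 + 0.02476i)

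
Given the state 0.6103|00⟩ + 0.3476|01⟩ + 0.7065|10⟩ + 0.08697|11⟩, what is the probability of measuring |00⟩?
0.3725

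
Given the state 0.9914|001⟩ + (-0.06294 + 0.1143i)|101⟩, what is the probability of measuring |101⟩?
0.01703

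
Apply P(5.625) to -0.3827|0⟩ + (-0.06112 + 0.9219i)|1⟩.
-0.3827|0⟩ + (0.5156 + 0.7667i)|1⟩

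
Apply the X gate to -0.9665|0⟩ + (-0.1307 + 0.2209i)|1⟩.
(-0.1307 + 0.2209i)|0⟩ - 0.9665|1⟩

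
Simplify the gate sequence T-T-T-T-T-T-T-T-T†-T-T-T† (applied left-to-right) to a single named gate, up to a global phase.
I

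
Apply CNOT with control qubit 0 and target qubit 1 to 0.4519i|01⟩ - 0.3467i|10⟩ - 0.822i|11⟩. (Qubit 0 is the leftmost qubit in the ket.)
0.4519i|01⟩ - 0.822i|10⟩ - 0.3467i|11⟩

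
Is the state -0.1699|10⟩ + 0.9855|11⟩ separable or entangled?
Separable

Writing the state as a|00⟩ + b|01⟩ + c|10⟩ + d|11⟩, it is a product state iff ad − bc = 0.
Here (a, b, c, d) = (0, 0, -0.1699, 0.9855): ad − bc = (0)(0.9855) − (0)(-0.1699) = 0, so the state is separable.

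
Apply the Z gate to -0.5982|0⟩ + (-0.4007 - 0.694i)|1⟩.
-0.5982|0⟩ + (0.4007 + 0.694i)|1⟩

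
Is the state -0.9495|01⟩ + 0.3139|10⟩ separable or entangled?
Entangled

Writing the state as a|00⟩ + b|01⟩ + c|10⟩ + d|11⟩, it is a product state iff ad − bc = 0.
Here (a, b, c, d) = (0, -0.9495, 0.3139, 0): ad − bc = (0)(0) − (-0.9495)(0.3139) = 0.298 ≠ 0, so the state is entangled.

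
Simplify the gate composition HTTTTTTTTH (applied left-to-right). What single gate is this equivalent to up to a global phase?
I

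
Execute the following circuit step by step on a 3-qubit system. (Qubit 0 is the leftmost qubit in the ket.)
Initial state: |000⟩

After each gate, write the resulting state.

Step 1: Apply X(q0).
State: |100⟩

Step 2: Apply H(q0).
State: 1/√2|000⟩ - 1/√2|100⟩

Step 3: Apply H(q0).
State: |100⟩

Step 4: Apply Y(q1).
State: i|110⟩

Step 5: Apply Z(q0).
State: -i|110⟩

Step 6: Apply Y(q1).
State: -|100⟩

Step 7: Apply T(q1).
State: -|100⟩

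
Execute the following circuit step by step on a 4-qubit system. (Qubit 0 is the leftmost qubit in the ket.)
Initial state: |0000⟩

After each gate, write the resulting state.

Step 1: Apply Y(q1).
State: i|0100⟩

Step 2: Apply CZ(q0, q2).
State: i|0100⟩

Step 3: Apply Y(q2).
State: -|0110⟩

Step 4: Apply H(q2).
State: -1/√2|0100⟩ + 1/√2|0110⟩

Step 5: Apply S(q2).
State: -1/√2|0100⟩ + (1/√2)i|0110⟩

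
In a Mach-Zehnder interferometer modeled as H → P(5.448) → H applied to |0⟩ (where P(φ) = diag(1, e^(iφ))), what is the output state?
(0.8355 - 0.3707i)|0⟩ + (0.1645 + 0.3707i)|1⟩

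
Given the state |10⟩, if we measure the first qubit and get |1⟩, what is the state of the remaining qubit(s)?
|0⟩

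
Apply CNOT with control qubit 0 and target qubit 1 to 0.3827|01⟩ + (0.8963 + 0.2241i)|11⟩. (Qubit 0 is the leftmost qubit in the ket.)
0.3827|01⟩ + (0.8963 + 0.2241i)|10⟩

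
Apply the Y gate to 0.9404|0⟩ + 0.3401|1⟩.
-0.3401i|0⟩ + 0.9404i|1⟩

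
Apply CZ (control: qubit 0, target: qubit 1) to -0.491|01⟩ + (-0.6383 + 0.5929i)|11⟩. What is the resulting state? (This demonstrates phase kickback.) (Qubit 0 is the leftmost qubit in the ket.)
-0.491|01⟩ + (0.6383 - 0.5929i)|11⟩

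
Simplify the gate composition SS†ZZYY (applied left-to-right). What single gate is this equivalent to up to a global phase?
I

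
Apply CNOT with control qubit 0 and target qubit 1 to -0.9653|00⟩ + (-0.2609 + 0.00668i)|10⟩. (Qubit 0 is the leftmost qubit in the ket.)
-0.9653|00⟩ + (-0.2609 + 0.00668i)|11⟩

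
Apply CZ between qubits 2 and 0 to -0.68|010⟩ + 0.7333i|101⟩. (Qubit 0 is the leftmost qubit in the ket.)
-0.68|010⟩ - 0.7333i|101⟩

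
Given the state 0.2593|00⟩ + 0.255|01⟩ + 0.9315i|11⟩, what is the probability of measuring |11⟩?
0.8677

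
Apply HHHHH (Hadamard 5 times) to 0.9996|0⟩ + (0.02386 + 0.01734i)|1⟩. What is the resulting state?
(0.7237 + 0.01226i)|0⟩ + (0.69 - 0.01226i)|1⟩

H² = I, so H^5 = H: a single Hadamard. With (a, b) = (0.9996, (0.02386 + 0.01734i)), H gives ((a + b)/√2, (a − b)/√2) = ((0.7237 + 0.01226i), (0.69 - 0.01226i)).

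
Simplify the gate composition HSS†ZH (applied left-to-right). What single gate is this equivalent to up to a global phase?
X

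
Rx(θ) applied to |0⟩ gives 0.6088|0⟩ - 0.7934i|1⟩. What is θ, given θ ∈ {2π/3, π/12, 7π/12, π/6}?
7π/12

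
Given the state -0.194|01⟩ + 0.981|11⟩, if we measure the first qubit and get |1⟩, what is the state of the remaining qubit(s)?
|1⟩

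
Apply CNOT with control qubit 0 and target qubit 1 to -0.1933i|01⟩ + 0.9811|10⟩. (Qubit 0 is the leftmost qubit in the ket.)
-0.1933i|01⟩ + 0.9811|11⟩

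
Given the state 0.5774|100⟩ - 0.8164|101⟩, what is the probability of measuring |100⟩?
0.3334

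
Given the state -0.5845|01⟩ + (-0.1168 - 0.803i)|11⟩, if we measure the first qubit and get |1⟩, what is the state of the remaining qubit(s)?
(-0.1439 - 0.9896i)|1⟩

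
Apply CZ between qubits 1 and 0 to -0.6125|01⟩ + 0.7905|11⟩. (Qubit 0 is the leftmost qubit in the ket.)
-0.6125|01⟩ - 0.7905|11⟩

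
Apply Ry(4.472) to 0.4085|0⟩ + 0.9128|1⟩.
-0.9703|0⟩ - 0.242|1⟩

Ry(4.472) = [[cos(θ/2), −sin(θ/2)], [sin(θ/2), cos(θ/2)]]; θ = 4.472, cos(θ/2) ≈ -0.617219, sin(θ/2) ≈ 0.786791.
With a = amp(|0⟩) = 0.4085 and b = amp(|1⟩) = 0.9128:
new amp(|0⟩) = (-0.617219)·a + (-0.786791)·b = -0.9703
new amp(|1⟩) = (0.786791)·a + (-0.617219)·b = -0.242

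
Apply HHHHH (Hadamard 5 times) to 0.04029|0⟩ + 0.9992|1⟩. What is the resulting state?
0.735|0⟩ - 0.6781|1⟩

H² = I, so H^5 = H: a single Hadamard. With (a, b) = (0.04029, 0.9992), H gives ((a + b)/√2, (a − b)/√2) = (0.735, -0.6781).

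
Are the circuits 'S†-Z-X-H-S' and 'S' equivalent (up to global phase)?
No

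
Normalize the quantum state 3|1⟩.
|1⟩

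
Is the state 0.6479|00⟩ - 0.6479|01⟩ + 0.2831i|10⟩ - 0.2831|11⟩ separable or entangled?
Entangled

Writing the state as a|00⟩ + b|01⟩ + c|10⟩ + d|11⟩, it is a product state iff ad − bc = 0.
Here (a, b, c, d) = (0.6479, -0.6479, 0.2831i, -0.2831): ad − bc = (0.6479)(-0.2831) − (-0.6479)(0.2831i) = (-0.1834 + 0.1834i) ≠ 0, so the state is entangled.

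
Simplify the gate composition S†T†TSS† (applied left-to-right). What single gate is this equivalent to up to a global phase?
S†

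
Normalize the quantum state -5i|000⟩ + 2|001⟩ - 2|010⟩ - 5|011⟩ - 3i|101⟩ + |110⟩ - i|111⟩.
-0.6019i|000⟩ + 0.2408|001⟩ - 0.2408|010⟩ - 0.6019|011⟩ - 0.3612i|101⟩ + 0.1204|110⟩ - 0.1204i|111⟩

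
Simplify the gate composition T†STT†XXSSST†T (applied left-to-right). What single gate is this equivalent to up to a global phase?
T†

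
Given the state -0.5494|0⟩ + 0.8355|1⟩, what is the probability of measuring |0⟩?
0.3018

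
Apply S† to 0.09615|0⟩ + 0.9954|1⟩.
0.09615|0⟩ - 0.9954i|1⟩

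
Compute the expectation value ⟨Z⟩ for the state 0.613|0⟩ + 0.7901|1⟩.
-0.2485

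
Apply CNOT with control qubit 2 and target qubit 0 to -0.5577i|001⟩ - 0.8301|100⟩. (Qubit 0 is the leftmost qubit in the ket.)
-0.8301|100⟩ - 0.5577i|101⟩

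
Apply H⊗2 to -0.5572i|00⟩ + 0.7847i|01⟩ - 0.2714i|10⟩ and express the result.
-0.02195i|00⟩ - 0.8067i|01⟩ + 0.2495i|10⟩ - 0.5353i|11⟩

H⊗2 gives amp(|y⟩) = (1/2) Σ_x (−1)^(x·y) amp(|x⟩), where x·y is the number of positions in which both x and y have a 1.
|00⟩: (-0.5572i + 0.7847i - 0.2714i)/2 = -0.02195i
|01⟩: (-0.5572i - 0.7847i - 0.2714i)/2 = -0.8067i
|10⟩: (-0.5572i + 0.7847i + 0.2714i)/2 = 0.2495i
|11⟩: (-0.5572i - 0.7847i + 0.2714i)/2 = -0.5353i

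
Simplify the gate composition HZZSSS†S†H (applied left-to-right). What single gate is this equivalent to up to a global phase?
I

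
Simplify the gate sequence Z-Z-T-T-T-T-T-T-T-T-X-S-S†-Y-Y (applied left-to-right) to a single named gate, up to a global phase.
X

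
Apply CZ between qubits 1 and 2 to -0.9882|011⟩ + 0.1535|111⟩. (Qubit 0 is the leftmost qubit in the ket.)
0.9882|011⟩ - 0.1535|111⟩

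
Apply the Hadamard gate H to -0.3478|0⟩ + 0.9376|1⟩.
0.4171|0⟩ - 0.9089|1⟩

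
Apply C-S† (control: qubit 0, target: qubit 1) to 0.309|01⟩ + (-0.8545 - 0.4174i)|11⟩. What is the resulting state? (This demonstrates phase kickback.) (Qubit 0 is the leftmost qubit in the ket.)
0.309|01⟩ + (-0.4174 + 0.8545i)|11⟩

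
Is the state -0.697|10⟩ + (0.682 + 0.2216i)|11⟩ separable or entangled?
Separable

Writing the state as a|00⟩ + b|01⟩ + c|10⟩ + d|11⟩, it is a product state iff ad − bc = 0.
Here (a, b, c, d) = (0, 0, -0.697, (0.682 + 0.2216i)): ad − bc = (0)(0.682 + 0.2216i) − (0)(-0.697) = 0, so the state is separable.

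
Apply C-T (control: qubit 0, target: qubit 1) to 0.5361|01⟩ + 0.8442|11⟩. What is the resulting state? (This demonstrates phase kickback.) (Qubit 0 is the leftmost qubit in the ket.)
0.5361|01⟩ + (0.5969 + 0.5969i)|11⟩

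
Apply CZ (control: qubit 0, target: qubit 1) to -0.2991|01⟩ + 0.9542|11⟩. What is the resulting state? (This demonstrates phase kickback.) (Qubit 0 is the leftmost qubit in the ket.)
-0.2991|01⟩ - 0.9542|11⟩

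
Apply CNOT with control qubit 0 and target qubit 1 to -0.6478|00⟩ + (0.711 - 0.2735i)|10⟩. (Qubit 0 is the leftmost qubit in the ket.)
-0.6478|00⟩ + (0.711 - 0.2735i)|11⟩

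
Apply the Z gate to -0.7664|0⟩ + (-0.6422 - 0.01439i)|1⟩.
-0.7664|0⟩ + (0.6422 + 0.01439i)|1⟩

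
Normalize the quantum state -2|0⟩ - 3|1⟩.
-0.5547|0⟩ - 0.8321|1⟩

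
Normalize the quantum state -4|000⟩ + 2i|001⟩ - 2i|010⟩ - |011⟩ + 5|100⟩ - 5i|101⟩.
-0.4619|000⟩ + 0.2309i|001⟩ - 0.2309i|010⟩ - 0.1155|011⟩ + 1/√3|100⟩ - (1/√3)i|101⟩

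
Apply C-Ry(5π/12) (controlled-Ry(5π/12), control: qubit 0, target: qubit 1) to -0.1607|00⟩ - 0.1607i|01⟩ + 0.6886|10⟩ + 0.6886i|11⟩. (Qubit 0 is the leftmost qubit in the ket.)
-0.1607|00⟩ - 0.1607i|01⟩ + (0.5463 - 0.4192i)|10⟩ + (0.4192 + 0.5463i)|11⟩

C-Ry(5π/12) leaves the control-|0⟩ kets |00⟩, |01⟩ unchanged and applies Ry(5π/12) to qubit 1 on the control-|1⟩ pair (|10⟩, |11⟩).
Ry(5π/12) = [[cos(θ/2), −sin(θ/2)], [sin(θ/2), cos(θ/2)]]; θ = 5π/12, cos(θ/2) ≈ 0.793353, sin(θ/2) ≈ 0.608761.
With a = amp(|10⟩) = 0.6886 and b = amp(|11⟩) = 0.6886i:
new amp(|10⟩) = (0.793353)·a + (-0.608761)·b = (0.5463 - 0.4192i)
new amp(|11⟩) = (0.608761)·a + (0.793353)·b = (0.4192 + 0.5463i)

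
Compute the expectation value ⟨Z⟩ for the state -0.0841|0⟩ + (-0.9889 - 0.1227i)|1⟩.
-0.9859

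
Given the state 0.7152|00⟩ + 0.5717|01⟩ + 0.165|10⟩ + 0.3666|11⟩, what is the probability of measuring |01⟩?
0.3268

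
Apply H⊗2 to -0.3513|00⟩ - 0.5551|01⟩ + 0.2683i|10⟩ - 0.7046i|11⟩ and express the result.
(-0.4532 - 0.2182i)|00⟩ + (0.1019 + 0.4865i)|01⟩ + (-0.4532 + 0.2182i)|10⟩ + (0.1019 - 0.4865i)|11⟩

H⊗2 gives amp(|y⟩) = (1/2) Σ_x (−1)^(x·y) amp(|x⟩), where x·y is the number of positions in which both x and y have a 1.
|00⟩: (-0.3513 - 0.5551 + 0.2683i - 0.7046i)/2 = (-0.4532 - 0.2182i)
|01⟩: (-0.3513 + 0.5551 + 0.2683i + 0.7046i)/2 = (0.1019 + 0.4865i)
|10⟩: (-0.3513 - 0.5551 - 0.2683i + 0.7046i)/2 = (-0.4532 + 0.2182i)
|11⟩: (-0.3513 + 0.5551 - 0.2683i - 0.7046i)/2 = (0.1019 - 0.4865i)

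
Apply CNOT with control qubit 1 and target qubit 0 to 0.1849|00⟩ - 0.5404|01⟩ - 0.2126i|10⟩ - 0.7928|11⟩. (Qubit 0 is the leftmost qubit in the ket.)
0.1849|00⟩ - 0.7928|01⟩ - 0.2126i|10⟩ - 0.5404|11⟩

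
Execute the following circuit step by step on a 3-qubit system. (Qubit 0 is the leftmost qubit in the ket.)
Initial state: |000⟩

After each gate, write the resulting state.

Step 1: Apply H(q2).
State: 1/√2|000⟩ + 1/√2|001⟩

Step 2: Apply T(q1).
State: 1/√2|000⟩ + 1/√2|001⟩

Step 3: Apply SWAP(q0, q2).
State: 1/√2|000⟩ + 1/√2|100⟩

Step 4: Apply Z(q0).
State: 1/√2|000⟩ - 1/√2|100⟩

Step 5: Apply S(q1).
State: 1/√2|000⟩ - 1/√2|100⟩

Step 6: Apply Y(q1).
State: (1/√2)i|010⟩ - (1/√2)i|110⟩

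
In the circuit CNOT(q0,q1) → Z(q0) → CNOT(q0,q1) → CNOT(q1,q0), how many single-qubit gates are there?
1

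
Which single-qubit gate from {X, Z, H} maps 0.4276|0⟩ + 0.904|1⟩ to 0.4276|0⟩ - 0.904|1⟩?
Z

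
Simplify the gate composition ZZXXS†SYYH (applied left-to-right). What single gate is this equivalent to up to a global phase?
H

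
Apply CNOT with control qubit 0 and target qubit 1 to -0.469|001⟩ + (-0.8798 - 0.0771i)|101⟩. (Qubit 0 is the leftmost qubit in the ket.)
-0.469|001⟩ + (-0.8798 - 0.0771i)|111⟩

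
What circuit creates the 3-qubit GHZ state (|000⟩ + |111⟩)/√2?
H(q0) → CNOT(q0,q1) → CNOT(q0,q2)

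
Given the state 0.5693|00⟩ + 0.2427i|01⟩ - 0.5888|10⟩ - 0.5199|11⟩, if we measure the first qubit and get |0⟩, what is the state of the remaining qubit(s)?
0.9199|0⟩ + 0.3922i|1⟩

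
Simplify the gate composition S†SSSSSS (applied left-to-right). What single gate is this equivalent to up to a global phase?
S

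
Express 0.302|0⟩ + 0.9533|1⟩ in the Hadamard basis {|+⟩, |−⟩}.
0.8876|+⟩ - 0.4605|−⟩

With |ψ⟩ = α|0⟩ + β|1⟩, the Hadamard-basis coefficients are ⟨+|ψ⟩ = (α + β)/√2 and ⟨−|ψ⟩ = (α − β)/√2.
Here α = 0.302, β = 0.9533: (α + β)/√2 = 0.8876, (α − β)/√2 = -0.4605.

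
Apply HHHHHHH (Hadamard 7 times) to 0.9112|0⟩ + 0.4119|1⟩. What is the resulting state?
0.9356|0⟩ + 0.3531|1⟩

H² = I, so H^7 = H: a single Hadamard. With (a, b) = (0.9112, 0.4119), H gives ((a + b)/√2, (a − b)/√2) = (0.9356, 0.3531).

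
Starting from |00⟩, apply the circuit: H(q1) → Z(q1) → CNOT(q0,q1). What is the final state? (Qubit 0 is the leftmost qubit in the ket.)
1/√2|00⟩ - 1/√2|01⟩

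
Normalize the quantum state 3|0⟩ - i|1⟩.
0.9487|0⟩ - 0.3162i|1⟩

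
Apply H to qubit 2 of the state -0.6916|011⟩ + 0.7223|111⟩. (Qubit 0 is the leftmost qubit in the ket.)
-0.489|010⟩ + 0.489|011⟩ + 0.5107|110⟩ - 0.5107|111⟩

H on qubit 2 mixes each pair of kets that differ only in qubit 2: amplitudes (a, b) of (|…0…⟩, |…1…⟩) become ((a + b)/√2, (a − b)/√2). Kets absent from the input have amplitude 0.
(|010⟩, |011⟩): (a, b) = (0, -0.6916) → (-0.489, 0.489)
(|110⟩, |111⟩): (a, b) = (0, 0.7223) → (0.5107, -0.5107)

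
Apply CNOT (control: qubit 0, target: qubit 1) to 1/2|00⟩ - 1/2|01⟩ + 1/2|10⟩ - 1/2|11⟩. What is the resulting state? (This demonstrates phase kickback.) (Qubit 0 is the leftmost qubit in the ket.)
1/2|00⟩ - 1/2|01⟩ - 1/2|10⟩ + 1/2|11⟩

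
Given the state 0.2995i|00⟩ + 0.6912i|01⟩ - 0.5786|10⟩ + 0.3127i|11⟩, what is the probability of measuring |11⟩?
0.09778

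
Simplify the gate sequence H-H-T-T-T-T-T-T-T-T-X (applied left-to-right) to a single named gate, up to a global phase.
X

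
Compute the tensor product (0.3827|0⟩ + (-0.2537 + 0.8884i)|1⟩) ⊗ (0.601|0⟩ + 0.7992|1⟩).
0.23|00⟩ + 0.3059|01⟩ + (-0.1525 + 0.5339i)|10⟩ + (-0.2028 + 0.71i)|11⟩

amp(|b₁b₂…⟩) = product of the factor amplitudes for bits b₁, b₂, …; only kets whose every factor amplitude is nonzero survive.
|00⟩: (0.3827)(0.601) = 0.23
|01⟩: (0.3827)(0.7992) = 0.3059
|10⟩: (-0.2537 + 0.8884i)(0.601) = (-0.1525 + 0.5339i)
|11⟩: (-0.2537 + 0.8884i)(0.7992) = (-0.2028 + 0.71i)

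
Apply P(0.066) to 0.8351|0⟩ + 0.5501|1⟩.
0.8351|0⟩ + (0.5489 + 0.03628i)|1⟩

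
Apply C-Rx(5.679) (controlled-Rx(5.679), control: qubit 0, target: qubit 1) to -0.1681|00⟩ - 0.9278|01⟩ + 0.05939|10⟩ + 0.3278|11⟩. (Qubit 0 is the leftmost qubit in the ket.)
-0.1681|00⟩ - 0.9278|01⟩ + (-0.0567 - 0.09753i)|10⟩ + (-0.313 - 0.01767i)|11⟩

C-Rx(5.679) leaves the control-|0⟩ kets |00⟩, |01⟩ unchanged and applies Rx(5.679) to qubit 1 on the control-|1⟩ pair (|10⟩, |11⟩).
Rx(5.679) = [[cos(θ/2), −i·sin(θ/2)], [−i·sin(θ/2), cos(θ/2)]]; θ = 5.679, cos(θ/2) ≈ -0.954716, sin(θ/2) ≈ 0.297519.
With a = amp(|10⟩) = 0.05939 and b = amp(|11⟩) = 0.3278:
new amp(|10⟩) = (-0.954716)·a + (-0.297519i)·b = (-0.0567 - 0.09753i)
new amp(|11⟩) = (-0.297519i)·a + (-0.954716)·b = (-0.313 - 0.01767i)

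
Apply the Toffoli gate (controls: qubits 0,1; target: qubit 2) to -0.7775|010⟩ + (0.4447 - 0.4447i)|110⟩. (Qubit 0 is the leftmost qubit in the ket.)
-0.7775|010⟩ + (0.4447 - 0.4447i)|111⟩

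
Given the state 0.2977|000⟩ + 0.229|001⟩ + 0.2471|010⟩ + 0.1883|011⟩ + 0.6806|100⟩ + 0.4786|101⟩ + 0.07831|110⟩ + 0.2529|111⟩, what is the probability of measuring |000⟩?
0.08863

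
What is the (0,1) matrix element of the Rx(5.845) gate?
-0.2173i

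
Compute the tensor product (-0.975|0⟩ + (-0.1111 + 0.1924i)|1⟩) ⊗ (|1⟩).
-0.975|01⟩ + (-0.1111 + 0.1924i)|11⟩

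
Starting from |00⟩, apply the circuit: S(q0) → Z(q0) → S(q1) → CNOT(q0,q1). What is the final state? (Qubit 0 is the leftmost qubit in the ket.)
|00⟩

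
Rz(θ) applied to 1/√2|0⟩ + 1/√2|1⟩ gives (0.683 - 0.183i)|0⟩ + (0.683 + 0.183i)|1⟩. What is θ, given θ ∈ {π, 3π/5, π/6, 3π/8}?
π/6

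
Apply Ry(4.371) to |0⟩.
-0.5767|0⟩ + 0.8169|1⟩

Ry(4.371) = [[cos(θ/2), −sin(θ/2)], [sin(θ/2), cos(θ/2)]]; θ = 4.371, cos(θ/2) ≈ -0.576716, sin(θ/2) ≈ 0.816944.
With a = amp(|0⟩) = 1 and b = amp(|1⟩) = 0:
new amp(|0⟩) = (-0.576716)·a + (-0.816944)·b = -0.5767
new amp(|1⟩) = (0.816944)·a + (-0.576716)·b = 0.8169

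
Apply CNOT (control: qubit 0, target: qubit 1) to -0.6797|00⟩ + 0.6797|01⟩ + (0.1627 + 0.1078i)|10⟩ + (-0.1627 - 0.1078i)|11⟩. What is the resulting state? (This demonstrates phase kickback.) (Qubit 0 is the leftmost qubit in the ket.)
-0.6797|00⟩ + 0.6797|01⟩ + (-0.1627 - 0.1078i)|10⟩ + (0.1627 + 0.1078i)|11⟩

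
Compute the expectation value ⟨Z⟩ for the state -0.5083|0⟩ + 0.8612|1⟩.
-0.4833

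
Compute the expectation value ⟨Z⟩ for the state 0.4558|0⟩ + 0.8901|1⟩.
-0.5845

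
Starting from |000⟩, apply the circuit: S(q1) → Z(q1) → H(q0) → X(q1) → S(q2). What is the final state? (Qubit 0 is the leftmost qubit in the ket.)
1/√2|010⟩ + 1/√2|110⟩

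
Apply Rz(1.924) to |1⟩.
(0.5719 + 0.8203i)|1⟩

Rz(1.924) = [[e^(−iθ/2), 0], [0, e^(iθ/2)]] with e^(±iθ/2) = cos(θ/2) ± i·sin(θ/2); θ = 1.924, cos(θ/2) ≈ 0.57188, sin(θ/2) ≈ 0.820337.
With a = amp(|0⟩) = 0 and b = amp(|1⟩) = 1:
new amp(|0⟩) = (0.57188 - 0.820337i)·a = 0
new amp(|1⟩) = (0.57188 + 0.820337i)·b = (0.5719 + 0.8203i)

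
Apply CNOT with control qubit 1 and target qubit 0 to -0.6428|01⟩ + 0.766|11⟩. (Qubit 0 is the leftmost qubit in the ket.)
0.766|01⟩ - 0.6428|11⟩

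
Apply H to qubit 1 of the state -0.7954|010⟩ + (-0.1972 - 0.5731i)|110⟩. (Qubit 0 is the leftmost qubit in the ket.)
-0.5624|000⟩ + 0.5624|010⟩ + (-0.1394 - 0.4052i)|100⟩ + (0.1394 + 0.4052i)|110⟩

H on qubit 1 mixes each pair of kets that differ only in qubit 1: amplitudes (a, b) of (|…0…⟩, |…1…⟩) become ((a + b)/√2, (a − b)/√2). Kets absent from the input have amplitude 0.
(|000⟩, |010⟩): (a, b) = (0, -0.7954) → (-0.5624, 0.5624)
(|100⟩, |110⟩): (a, b) = (0, (-0.1972 - 0.5731i)) → ((-0.1394 - 0.4052i), (0.1394 + 0.4052i))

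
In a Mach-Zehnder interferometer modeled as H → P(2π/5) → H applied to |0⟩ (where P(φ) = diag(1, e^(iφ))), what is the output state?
(0.6545 + 0.4755i)|0⟩ + (0.3455 - 0.4755i)|1⟩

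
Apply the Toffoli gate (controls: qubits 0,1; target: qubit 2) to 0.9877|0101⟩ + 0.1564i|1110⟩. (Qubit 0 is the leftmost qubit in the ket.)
0.9877|0101⟩ + 0.1564i|1100⟩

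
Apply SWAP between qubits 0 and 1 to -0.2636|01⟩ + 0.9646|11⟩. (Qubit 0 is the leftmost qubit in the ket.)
-0.2636|10⟩ + 0.9646|11⟩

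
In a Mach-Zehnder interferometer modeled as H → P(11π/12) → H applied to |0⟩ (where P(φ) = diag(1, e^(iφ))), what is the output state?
(0.01704 + 0.1294i)|0⟩ + (0.983 - 0.1294i)|1⟩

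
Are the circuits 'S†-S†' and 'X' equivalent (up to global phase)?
No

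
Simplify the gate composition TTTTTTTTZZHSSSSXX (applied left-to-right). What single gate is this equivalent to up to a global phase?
H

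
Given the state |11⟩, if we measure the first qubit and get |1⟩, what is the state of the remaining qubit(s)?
|1⟩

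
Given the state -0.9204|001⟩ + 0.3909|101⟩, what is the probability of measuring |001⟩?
0.8471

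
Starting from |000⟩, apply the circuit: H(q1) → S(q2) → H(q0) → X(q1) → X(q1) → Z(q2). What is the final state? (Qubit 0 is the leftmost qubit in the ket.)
1/2|000⟩ + 1/2|010⟩ + 1/2|100⟩ + 1/2|110⟩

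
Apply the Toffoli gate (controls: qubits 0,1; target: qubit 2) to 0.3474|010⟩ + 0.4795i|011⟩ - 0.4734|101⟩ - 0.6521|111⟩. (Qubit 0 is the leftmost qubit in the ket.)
0.3474|010⟩ + 0.4795i|011⟩ - 0.4734|101⟩ - 0.6521|110⟩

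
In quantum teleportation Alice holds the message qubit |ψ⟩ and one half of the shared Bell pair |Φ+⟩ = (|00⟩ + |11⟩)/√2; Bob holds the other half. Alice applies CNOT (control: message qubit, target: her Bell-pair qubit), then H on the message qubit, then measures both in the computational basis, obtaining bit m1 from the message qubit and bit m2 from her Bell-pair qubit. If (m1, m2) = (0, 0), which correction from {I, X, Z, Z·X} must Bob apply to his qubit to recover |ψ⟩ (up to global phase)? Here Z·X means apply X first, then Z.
I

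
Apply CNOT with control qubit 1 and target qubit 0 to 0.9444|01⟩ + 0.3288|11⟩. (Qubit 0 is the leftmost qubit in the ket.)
0.3288|01⟩ + 0.9444|11⟩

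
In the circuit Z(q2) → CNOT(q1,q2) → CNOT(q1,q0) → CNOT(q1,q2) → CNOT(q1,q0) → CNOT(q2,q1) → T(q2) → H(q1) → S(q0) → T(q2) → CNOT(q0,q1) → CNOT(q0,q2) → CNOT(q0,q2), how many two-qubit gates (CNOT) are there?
8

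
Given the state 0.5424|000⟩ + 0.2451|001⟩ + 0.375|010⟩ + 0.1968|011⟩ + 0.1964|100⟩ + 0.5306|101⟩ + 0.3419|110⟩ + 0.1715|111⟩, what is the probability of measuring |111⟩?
0.02941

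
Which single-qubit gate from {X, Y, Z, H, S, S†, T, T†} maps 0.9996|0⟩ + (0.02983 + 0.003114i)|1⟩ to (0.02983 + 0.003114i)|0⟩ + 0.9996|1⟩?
X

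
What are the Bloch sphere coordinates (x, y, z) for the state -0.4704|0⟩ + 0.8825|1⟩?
(-0.8303, 0, -0.5575)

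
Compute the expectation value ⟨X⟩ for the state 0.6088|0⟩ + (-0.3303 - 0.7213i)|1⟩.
-0.4022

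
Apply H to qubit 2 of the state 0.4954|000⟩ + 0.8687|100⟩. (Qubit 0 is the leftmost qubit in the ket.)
0.3503|000⟩ + 0.3503|001⟩ + 0.6143|100⟩ + 0.6143|101⟩

H on qubit 2 mixes each pair of kets that differ only in qubit 2: amplitudes (a, b) of (|…0…⟩, |…1…⟩) become ((a + b)/√2, (a − b)/√2). Kets absent from the input have amplitude 0.
(|000⟩, |001⟩): (a, b) = (0.4954, 0) → (0.3503, 0.3503)
(|100⟩, |101⟩): (a, b) = (0.8687, 0) → (0.6143, 0.6143)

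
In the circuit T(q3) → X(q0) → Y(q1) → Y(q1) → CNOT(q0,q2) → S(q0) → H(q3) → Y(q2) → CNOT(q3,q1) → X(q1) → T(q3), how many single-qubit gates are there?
9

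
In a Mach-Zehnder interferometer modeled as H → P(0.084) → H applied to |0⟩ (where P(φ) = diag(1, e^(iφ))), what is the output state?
(0.9982 + 0.04195i)|0⟩ + (0.001763 - 0.04195i)|1⟩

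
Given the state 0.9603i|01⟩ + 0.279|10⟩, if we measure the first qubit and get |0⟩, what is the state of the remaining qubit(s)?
i|1⟩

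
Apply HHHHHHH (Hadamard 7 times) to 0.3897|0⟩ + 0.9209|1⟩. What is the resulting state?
0.9267|0⟩ - 0.3756|1⟩

H² = I, so H^7 = H: a single Hadamard. With (a, b) = (0.3897, 0.9209), H gives ((a + b)/√2, (a − b)/√2) = (0.9267, -0.3756).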